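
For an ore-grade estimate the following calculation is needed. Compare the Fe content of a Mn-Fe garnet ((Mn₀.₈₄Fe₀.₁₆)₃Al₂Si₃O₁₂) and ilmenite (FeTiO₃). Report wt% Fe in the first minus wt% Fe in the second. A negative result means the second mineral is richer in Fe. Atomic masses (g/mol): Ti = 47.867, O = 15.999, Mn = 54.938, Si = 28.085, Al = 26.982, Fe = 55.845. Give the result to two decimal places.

-31.40 percentage points

Fe in (Mn₀.₈₄Fe₀.₁₆)₃Al₂Si₃O₁₂: molar mass 495.456 g/mol; 0.48×55.845 = 26.806 g → 5.41 wt%.
Fe in FeTiO₃: molar mass 151.709 g/mol; 1×55.845 = 55.845 g → 36.81 wt%.
Difference = 5.41 − 36.81 = -31.40 percentage points.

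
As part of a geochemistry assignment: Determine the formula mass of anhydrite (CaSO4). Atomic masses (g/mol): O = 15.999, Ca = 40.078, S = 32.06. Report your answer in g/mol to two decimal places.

136.13 g/mol

Ca: 1 × 40.078 = 40.0780
S: 1 × 32.06 = 32.0600
O: 4 × 15.999 = 63.9960
Summing the contributions gives the formula mass.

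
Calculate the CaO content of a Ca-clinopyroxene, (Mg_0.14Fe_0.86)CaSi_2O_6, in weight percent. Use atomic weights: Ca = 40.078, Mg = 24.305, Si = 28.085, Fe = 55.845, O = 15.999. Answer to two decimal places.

Molar mass of (Mg_0.14Fe_0.86)CaSi_2O_6 = 0.14×24.305 + 0.86×55.845 + 1×40.078 + 2×28.085 + 6×15.999 = 243.671 g/mol.
Each formula unit contains 1 Ca, equivalent to 1/1 = 1.0000 mol CaO.
M(CaO) = 1×40.078 + 1×15.999 = 56.077 g/mol.
Mass of CaO per formula unit = 1.0000 × 56.077 = 56.077 g.
CaO wt% = 56.077 / 243.671 × 100 = 23.01%.

23.01 wt%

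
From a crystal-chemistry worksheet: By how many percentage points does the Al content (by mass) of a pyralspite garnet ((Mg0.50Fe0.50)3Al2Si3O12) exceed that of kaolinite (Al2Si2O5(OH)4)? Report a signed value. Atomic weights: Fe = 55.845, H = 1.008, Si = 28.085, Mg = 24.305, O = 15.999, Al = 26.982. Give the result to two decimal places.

-8.92 percentage points

M((Mg0.50Fe0.50)3Al2Si3O12) = 450.432 g/mol, so wt% Al = 53.964/450.432 × 100 = 11.98%.
M(Al2Si2O5(OH)4) = 258.157 g/mol, so wt% Al = 53.964/258.157 × 100 = 20.90%.
11.98 − 20.90 = -8.92 pp.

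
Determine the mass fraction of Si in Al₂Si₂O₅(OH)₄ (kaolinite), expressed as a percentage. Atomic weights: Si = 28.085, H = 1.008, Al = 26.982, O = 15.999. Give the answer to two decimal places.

21.76 mass %

M(Al₂Si₂O₅(OH)₄) = 258.157 g/mol.
Si contributes 2 × 28.085 = 56.170 g per mole.
56.170/258.157 = 0.2176 → 21.76%.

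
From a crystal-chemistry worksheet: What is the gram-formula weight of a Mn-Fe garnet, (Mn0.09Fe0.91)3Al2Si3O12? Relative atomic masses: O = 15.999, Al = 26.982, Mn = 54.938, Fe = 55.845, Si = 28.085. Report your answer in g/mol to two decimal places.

497.50 g/mol

The formula mass is the sum 0.27*54.938 + 2.73*55.845 + 2*26.982 + 3*28.085 + 12*15.999.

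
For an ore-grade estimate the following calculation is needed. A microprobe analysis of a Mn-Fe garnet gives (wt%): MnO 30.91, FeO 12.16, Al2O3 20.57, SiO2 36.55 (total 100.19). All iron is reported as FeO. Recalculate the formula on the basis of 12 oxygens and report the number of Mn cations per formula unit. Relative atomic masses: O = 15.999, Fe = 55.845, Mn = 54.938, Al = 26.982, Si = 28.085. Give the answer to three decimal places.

MnO: 30.91/70.937 = 0.43574 mol → 0.43574 mol Mn, 0.43574 mol O.
FeO: 12.16/71.844 = 0.16926 mol → 0.16926 mol Fe, 0.16926 mol O.
Al2O3: 20.57/101.961 = 0.20174 mol → 0.40348 mol Al, 0.60522 mol O.
SiO2: 36.55/60.083 = 0.60833 mol → 0.60833 mol Si, 1.21666 mol O.
Total oxygen = 2.42688 mol. Normalization factor = 12/2.42688 = 4.94462.
Mn per 12 O = 0.43574 × 4.94462 = 2.155.

2.155 Mn apfu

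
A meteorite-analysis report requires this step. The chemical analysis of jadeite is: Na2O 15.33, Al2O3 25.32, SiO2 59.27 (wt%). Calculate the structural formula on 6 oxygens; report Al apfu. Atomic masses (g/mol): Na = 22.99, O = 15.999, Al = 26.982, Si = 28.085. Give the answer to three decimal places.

1.005 Al apfu

Na2O (M=61.979): mol = 0.24734; Na = 0.49468, O = 0.24734.
Al2O3 (M=101.961): mol = 0.24833; Al = 0.49666, O = 0.74499.
SiO2 (M=60.083): mol = 0.98647; Si = 0.98647, O = 1.97294.
ΣO = 2.96527; factor = 6/ΣO = 2.02342.
Al apfu = 0.49666 × 2.02342 = 1.005.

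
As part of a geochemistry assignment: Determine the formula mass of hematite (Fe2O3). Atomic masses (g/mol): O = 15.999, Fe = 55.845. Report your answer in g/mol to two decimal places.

The formula mass is the sum 2(55.845) + 3(15.999).

159.69 g/mol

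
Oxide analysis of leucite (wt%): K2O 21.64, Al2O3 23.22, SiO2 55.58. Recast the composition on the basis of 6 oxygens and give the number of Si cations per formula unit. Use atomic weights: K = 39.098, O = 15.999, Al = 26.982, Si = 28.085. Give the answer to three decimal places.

2.009 Si apfu

K2O: 21.64/94.195 = 0.22974 mol → 0.45948 mol K, 0.22974 mol O.
Al2O3: 23.22/101.961 = 0.22773 mol → 0.45546 mol Al, 0.68319 mol O.
SiO2: 55.58/60.083 = 0.92505 mol → 0.92505 mol Si, 1.85010 mol O.
Total oxygen = 2.76303 mol. Normalization factor = 6/2.76303 = 2.17153.
Si per 6 O = 0.92505 × 2.17153 = 2.009.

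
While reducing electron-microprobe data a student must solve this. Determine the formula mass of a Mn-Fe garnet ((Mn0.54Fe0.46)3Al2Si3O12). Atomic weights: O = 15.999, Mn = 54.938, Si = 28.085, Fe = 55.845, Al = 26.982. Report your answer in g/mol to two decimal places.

496.27 g/mol

M = 1.62·54.938 + 1.38·55.845 + 2·26.982 + 3·28.085 + 12·15.999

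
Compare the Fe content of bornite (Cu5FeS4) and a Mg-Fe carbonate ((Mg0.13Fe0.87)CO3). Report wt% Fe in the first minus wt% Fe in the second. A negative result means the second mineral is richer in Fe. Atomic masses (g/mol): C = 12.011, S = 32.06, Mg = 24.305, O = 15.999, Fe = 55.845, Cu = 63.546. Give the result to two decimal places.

-32.35 percentage points

First mineral: 55.845 g Fe in 501.815 g formula = 11.13 wt% Fe.
Second mineral: 48.585 g Fe in 111.753 g formula = 43.48 wt% Fe.
11.13% − 43.48% gives a difference of -32.35 percentage points.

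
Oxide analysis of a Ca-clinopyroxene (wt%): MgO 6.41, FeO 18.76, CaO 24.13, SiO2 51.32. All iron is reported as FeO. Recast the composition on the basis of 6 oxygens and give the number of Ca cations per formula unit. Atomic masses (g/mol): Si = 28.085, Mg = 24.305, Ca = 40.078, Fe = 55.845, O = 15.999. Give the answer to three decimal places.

MgO (M=40.304): mol = 0.15904; Mg = 0.15904, O = 0.15904.
FeO (M=71.844): mol = 0.26112; Fe = 0.26112, O = 0.26112.
CaO (M=56.077): mol = 0.43030; Ca = 0.43030, O = 0.43030.
SiO2 (M=60.083): mol = 0.85415; Si = 0.85415, O = 1.70830.
ΣO = 2.55876; factor = 6/ΣO = 2.34489.
Ca apfu = 0.43030 × 2.34489 = 1.009.

1.009 Ca apfu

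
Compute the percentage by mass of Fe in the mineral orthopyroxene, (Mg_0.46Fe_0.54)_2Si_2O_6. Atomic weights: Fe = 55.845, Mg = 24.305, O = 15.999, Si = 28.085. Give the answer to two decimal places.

Molar mass of (Mg_0.46Fe_0.54)_2Si_2O_6: 0.92·24.305 + 1.08·55.845 + 2·28.085 + 6·15.999 = 234.837 g/mol.
Mass of Fe per formula unit: 1.08 × 55.845 = 60.313 g.
Weight fraction Fe = 60.313 / 234.837 = 0.2568.

25.68 weight percent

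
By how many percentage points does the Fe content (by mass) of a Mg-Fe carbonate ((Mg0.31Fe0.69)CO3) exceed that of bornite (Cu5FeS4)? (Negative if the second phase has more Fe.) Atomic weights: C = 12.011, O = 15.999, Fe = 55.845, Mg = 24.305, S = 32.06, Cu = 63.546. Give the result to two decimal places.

Fe in (Mg0.31Fe0.69)CO3: molar mass 106.076 g/mol; 0.69×55.845 = 38.533 g → 36.33 wt%.
Fe in Cu5FeS4: molar mass 501.815 g/mol; 1×55.845 = 55.845 g → 11.13 wt%.
Difference = 36.33 − 11.13 = 25.20 percentage points.

25.20 percentage points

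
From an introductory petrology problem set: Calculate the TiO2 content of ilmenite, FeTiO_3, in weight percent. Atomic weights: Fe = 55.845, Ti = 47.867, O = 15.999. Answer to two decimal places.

52.64 wt%

Formula mass = 151.709 g/mol.
1 Ti → 1.0000 mol TiO2 per formula unit; M(TiO2) = 79.865, so TiO2 mass = 79.865 g.
79.865/151.709 × 100 = 52.64 wt%.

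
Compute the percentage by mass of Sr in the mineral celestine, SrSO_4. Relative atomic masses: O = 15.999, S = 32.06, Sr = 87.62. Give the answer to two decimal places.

Formula mass = 1·87.62 + 1·32.06 + 4·15.999 = 183.676 g/mol, of which 87.620 g is Sr.
So Sr makes up 87.620/183.676 = 0.4770 of the mass, i.e. 47.70%.

47.70 mass %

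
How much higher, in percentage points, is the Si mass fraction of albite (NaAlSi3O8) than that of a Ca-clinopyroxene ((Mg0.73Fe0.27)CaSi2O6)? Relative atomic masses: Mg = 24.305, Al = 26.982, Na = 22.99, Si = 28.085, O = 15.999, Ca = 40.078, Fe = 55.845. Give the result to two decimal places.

Si in NaAlSi3O8: molar mass 262.219 g/mol; 3×28.085 = 84.255 g → 32.13 wt%.
Si in (Mg0.73Fe0.27)CaSi2O6: molar mass 225.063 g/mol; 2×28.085 = 56.170 g → 24.96 wt%.
Difference = 32.13 − 24.96 = 7.17 percentage points.

7.17 percentage points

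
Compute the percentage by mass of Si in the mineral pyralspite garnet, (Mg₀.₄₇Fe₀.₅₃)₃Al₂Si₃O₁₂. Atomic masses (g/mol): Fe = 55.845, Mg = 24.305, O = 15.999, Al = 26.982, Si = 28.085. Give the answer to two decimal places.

18.59 mass %

Formula mass = 1.41×24.305 + 1.59×55.845 + 2×26.982 + 3×28.085 + 12×15.999 = 453.271 g/mol, of which 84.255 g is Si.
So Si makes up 84.255/453.271 = 0.1859 of the mass, i.e. 18.59%.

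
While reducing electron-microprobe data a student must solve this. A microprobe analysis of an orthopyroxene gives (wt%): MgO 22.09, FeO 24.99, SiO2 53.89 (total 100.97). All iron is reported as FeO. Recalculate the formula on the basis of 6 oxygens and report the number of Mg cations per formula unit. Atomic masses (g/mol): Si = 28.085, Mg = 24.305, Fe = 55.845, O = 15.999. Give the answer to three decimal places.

MgO: 22.09/40.304 = 0.54808 mol → 0.54808 mol Mg, 0.54808 mol O.
FeO: 24.99/71.844 = 0.34784 mol → 0.34784 mol Fe, 0.34784 mol O.
SiO2: 53.89/60.083 = 0.89693 mol → 0.89693 mol Si, 1.79386 mol O.
Total oxygen = 2.68978 mol. Normalization factor = 6/2.68978 = 2.23067.
Mg per 6 O = 0.54808 × 2.23067 = 1.223.

1.223 Mg apfu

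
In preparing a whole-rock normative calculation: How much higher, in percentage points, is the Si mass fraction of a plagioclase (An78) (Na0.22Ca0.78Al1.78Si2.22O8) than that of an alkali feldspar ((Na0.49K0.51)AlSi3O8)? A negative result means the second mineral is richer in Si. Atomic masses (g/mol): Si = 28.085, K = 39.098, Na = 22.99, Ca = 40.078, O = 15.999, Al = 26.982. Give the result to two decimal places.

-8.46 percentage points

Si in Na0.22Ca0.78Al1.78Si2.22O8: molar mass 274.687 g/mol; 2.22×28.085 = 62.349 g → 22.70 wt%.
Si in (Na0.49K0.51)AlSi3O8: molar mass 270.434 g/mol; 3×28.085 = 84.255 g → 31.16 wt%.
Difference = 22.70 − 31.16 = -8.46 percentage points.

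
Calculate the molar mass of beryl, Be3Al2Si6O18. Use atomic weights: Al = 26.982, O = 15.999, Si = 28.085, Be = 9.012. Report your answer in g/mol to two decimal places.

537.49 g/mol

Be: 3 × 9.012 = 27.0360
Al: 2 × 26.982 = 53.9640
Si: 6 × 28.085 = 168.5100
O: 18 × 15.999 = 287.9820
Summing the contributions gives the formula mass.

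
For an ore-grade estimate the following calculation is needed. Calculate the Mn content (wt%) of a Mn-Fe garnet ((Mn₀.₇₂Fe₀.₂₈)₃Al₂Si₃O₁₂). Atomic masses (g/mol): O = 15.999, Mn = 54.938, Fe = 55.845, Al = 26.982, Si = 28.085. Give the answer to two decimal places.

23.94 wt%

M((Mn₀.₇₂Fe₀.₂₈)₃Al₂Si₃O₁₂) = 495.783 g/mol.
Mn contributes 2.16 × 54.938 = 118.666 g per mole.
118.666/495.783 = 0.2394 → 23.94%.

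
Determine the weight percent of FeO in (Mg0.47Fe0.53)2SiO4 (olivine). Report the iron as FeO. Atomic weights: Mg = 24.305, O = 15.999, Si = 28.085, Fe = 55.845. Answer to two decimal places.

43.74 wt%

M((Mg0.47Fe0.53)2SiO4) = 174.123 g/mol; M(FeO) = 71.844 g/mol.
Moles FeO per formula unit = 1.06 Fe ÷ 1 = 1.0600.
FeO fraction = (1.0600 × 71.844) / 174.123 = 76.155/174.123 = 0.4374.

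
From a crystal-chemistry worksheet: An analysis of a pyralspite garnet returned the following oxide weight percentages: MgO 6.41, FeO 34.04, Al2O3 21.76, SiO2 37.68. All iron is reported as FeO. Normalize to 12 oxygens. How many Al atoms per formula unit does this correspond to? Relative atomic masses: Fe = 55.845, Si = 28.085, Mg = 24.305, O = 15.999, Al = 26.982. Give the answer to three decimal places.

2.027 Al apfu

MgO: 6.41/40.304 = 0.15904 mol → 0.15904 mol Mg, 0.15904 mol O.
FeO: 34.04/71.844 = 0.47380 mol → 0.47380 mol Fe, 0.47380 mol O.
Al2O3: 21.76/101.961 = 0.21341 mol → 0.42682 mol Al, 0.64023 mol O.
SiO2: 37.68/60.083 = 0.62713 mol → 0.62713 mol Si, 1.25426 mol O.
Total oxygen = 2.52733 mol. Normalization factor = 12/2.52733 = 4.74809.
Al per 12 O = 0.42682 × 4.74809 = 2.027.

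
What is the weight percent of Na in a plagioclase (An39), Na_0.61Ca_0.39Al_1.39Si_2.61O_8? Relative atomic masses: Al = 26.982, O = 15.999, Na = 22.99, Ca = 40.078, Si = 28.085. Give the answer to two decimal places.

5.22 wt%

M(Na_0.61Ca_0.39Al_1.39Si_2.61O_8) = 268.453 g/mol.
Na contributes 0.61 × 22.99 = 14.024 g per mole.
14.024/268.453 = 0.0522 → 5.22%.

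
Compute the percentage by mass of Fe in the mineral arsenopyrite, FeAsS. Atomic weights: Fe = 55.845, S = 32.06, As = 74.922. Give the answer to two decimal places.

M(FeAsS) = 162.827 g/mol.
Fe contributes 1 × 55.845 = 55.845 g per mole.
55.845/162.827 = 0.3430 → 34.30%.

34.30 mass %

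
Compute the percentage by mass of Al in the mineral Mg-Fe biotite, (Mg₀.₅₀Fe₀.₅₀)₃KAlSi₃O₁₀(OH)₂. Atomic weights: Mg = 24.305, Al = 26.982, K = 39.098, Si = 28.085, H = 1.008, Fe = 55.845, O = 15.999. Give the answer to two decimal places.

Formula mass = 1.50×24.305 + 1.50×55.845 + 1×39.098 + 1×26.982 + 3×28.085 + 12×15.999 + 2×1.008 = 464.564 g/mol, of which 26.982 g is Al.
So Al makes up 26.982/464.564 = 0.0581 of the mass, i.e. 5.81%.

5.81 weight percent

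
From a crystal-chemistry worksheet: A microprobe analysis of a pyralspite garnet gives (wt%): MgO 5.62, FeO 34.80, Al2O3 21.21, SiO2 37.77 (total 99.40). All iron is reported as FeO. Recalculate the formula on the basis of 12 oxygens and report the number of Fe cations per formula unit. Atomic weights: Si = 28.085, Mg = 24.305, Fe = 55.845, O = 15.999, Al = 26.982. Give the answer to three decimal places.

MgO (M=40.304): mol = 0.13944; Mg = 0.13944, O = 0.13944.
FeO (M=71.844): mol = 0.48438; Fe = 0.48438, O = 0.48438.
Al2O3 (M=101.961): mol = 0.20802; Al = 0.41604, O = 0.62406.
SiO2 (M=60.083): mol = 0.62863; Si = 0.62863, O = 1.25726.
ΣO = 2.50514; factor = 12/ΣO = 4.79015.
Fe apfu = 0.48438 × 4.79015 = 2.320.

2.320 Fe apfu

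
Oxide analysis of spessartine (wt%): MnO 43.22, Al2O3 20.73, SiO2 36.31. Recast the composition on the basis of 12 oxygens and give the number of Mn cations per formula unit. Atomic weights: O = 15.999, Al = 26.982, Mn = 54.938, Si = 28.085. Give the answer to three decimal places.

43.22 wt% MnO ÷ 70.937 g/mol = 0.60927 mol, giving 0.60927 Mn and 0.60927 O.
20.73 wt% Al2O3 ÷ 101.961 g/mol = 0.20331 mol, giving 0.40662 Al and 0.60993 O.
36.31 wt% SiO2 ÷ 60.083 g/mol = 0.60433 mol, giving 0.60433 Si and 1.20866 O.
Oxygen sums to 2.42786; scaling by 12/2.42786 = 4.94262 puts the formula on 12 O.
Mn: 0.60927 × 4.94262 = 3.011 atoms per formula unit.

3.011 Mn apfu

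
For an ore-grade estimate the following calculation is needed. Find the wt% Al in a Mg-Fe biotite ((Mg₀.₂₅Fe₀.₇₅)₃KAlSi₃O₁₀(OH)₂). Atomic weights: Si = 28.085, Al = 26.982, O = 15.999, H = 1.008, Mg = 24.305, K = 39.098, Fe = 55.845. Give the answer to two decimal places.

M((Mg₀.₂₅Fe₀.₇₅)₃KAlSi₃O₁₀(OH)₂) = 488.219 g/mol.
Al contributes 1 × 26.982 = 26.982 g per mole.
26.982/488.219 = 0.0553 → 5.53%.

5.53 mass %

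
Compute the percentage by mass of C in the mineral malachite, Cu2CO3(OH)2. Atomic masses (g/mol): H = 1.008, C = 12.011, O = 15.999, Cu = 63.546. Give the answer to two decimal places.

5.43 weight percent

Formula mass = 2*63.546 + 1*12.011 + 5*15.999 + 2*1.008 = 221.114 g/mol, of which 12.011 g is C.
So C makes up 12.011/221.114 = 0.0543 of the mass, i.e. 5.43%.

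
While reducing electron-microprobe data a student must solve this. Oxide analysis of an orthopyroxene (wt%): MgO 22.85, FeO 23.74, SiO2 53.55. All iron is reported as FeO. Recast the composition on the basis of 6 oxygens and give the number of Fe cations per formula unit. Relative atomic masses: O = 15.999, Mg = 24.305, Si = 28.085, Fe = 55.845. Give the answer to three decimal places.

MgO: 22.85/40.304 = 0.56694 mol → 0.56694 mol Mg, 0.56694 mol O.
FeO: 23.74/71.844 = 0.33044 mol → 0.33044 mol Fe, 0.33044 mol O.
SiO2: 53.55/60.083 = 0.89127 mol → 0.89127 mol Si, 1.78254 mol O.
Total oxygen = 2.67992 mol. Normalization factor = 6/2.67992 = 2.23887.
Fe per 6 O = 0.33044 × 2.23887 = 0.740.

0.740 Fe apfu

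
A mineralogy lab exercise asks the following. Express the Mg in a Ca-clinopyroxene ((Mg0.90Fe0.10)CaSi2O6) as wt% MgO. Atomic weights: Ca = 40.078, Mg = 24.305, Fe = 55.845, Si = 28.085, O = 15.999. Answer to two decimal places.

M((Mg0.90Fe0.10)CaSi2O6) = 219.701 g/mol; M(MgO) = 40.304 g/mol.
Moles MgO per formula unit = 0.90 Mg ÷ 1 = 0.9000.
MgO fraction = (0.9000 × 40.304) / 219.701 = 36.274/219.701 = 0.1651.

16.51 wt%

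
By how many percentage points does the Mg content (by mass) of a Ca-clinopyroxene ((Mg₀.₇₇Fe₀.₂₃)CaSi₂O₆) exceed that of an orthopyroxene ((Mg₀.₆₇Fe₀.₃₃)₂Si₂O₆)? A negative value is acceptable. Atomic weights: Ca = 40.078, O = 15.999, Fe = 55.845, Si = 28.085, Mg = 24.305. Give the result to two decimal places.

-6.34 percentage points

First mineral: 18.715 g Mg in 223.801 g formula = 8.36 wt% Mg.
Second mineral: 32.569 g Mg in 221.590 g formula = 14.70 wt% Mg.
8.36% − 14.70% gives a difference of -6.34 percentage points.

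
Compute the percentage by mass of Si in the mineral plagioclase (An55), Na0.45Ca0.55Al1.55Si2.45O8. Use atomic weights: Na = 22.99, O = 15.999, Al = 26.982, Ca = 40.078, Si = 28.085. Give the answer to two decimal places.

Molar mass of Na0.45Ca0.55Al1.55Si2.45O8: 0.45*22.99 + 0.55*40.078 + 1.55*26.982 + 2.45*28.085 + 8*15.999 = 271.011 g/mol.
Mass of Si per formula unit: 2.45 × 28.085 = 68.808 g.
Weight fraction Si = 68.808 / 271.011 = 0.2539.

25.39 weight percent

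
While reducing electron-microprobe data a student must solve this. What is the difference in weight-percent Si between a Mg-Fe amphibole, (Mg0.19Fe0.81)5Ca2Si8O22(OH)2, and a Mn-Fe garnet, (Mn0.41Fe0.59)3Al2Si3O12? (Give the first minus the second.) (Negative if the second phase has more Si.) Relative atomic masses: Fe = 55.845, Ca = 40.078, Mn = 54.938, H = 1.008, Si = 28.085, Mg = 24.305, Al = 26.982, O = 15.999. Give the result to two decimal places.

Si in (Mg0.19Fe0.81)5Ca2Si8O22(OH)2: molar mass 940.090 g/mol; 8×28.085 = 224.680 g → 23.90 wt%.
Si in (Mn0.41Fe0.59)3Al2Si3O12: molar mass 496.626 g/mol; 3×28.085 = 84.255 g → 16.97 wt%.
Difference = 23.90 − 16.97 = 6.93 percentage points.

6.93 percentage points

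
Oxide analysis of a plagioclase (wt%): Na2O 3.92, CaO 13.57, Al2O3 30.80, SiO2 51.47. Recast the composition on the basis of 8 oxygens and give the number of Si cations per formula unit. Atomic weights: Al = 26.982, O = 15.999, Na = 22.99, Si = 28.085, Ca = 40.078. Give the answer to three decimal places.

2.343 Si apfu

Na2O: 3.92/61.979 = 0.06325 mol → 0.12650 mol Na, 0.06325 mol O.
CaO: 13.57/56.077 = 0.24199 mol → 0.24199 mol Ca, 0.24199 mol O.
Al2O3: 30.80/101.961 = 0.30208 mol → 0.60416 mol Al, 0.90624 mol O.
SiO2: 51.47/60.083 = 0.85665 mol → 0.85665 mol Si, 1.71330 mol O.
Total oxygen = 2.92478 mol. Normalization factor = 8/2.92478 = 2.73525.
Si per 8 O = 0.85665 × 2.73525 = 2.343.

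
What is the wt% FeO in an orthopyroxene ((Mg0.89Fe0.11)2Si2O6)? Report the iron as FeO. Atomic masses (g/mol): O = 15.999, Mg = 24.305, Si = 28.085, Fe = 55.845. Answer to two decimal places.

Formula mass = 207.713 g/mol.
0.22 Fe → 0.2200 mol FeO per formula unit; M(FeO) = 71.844, so FeO mass = 15.806 g.
15.806/207.713 × 100 = 7.61 wt%.

7.61 wt%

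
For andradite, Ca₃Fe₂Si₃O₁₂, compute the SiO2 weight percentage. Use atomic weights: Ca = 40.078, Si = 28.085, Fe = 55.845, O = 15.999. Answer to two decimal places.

Formula mass = 508.167 g/mol.
3 Si → 3.0000 mol SiO2 per formula unit; M(SiO2) = 60.083, so SiO2 mass = 180.249 g.
180.249/508.167 × 100 = 35.47 wt%.

35.47 wt%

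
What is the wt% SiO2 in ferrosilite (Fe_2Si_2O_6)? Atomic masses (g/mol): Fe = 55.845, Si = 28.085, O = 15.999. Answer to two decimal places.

Formula mass = 263.854 g/mol.
2 Si → 2.0000 mol SiO2 per formula unit; M(SiO2) = 60.083, so SiO2 mass = 120.166 g.
120.166/263.854 × 100 = 45.54 wt%.

45.54 wt%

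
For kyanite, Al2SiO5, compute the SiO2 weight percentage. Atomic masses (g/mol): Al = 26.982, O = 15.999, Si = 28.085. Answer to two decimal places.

37.08 wt%

M(Al2SiO5) = 162.044 g/mol; M(SiO2) = 60.083 g/mol.
Moles SiO2 per formula unit = 1 Si ÷ 1 = 1.0000.
SiO2 fraction = (1.0000 × 60.083) / 162.044 = 60.083/162.044 = 0.3708.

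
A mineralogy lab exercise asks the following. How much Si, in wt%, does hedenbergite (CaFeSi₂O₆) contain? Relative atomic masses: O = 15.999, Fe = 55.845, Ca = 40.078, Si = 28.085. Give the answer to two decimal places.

22.64 wt%

Molar mass of CaFeSi₂O₆: 1*40.078 + 1*55.845 + 2*28.085 + 6*15.999 = 248.087 g/mol.
Mass of Si per formula unit: 2 × 28.085 = 56.170 g.
Weight fraction Si = 56.170 / 248.087 = 0.2264.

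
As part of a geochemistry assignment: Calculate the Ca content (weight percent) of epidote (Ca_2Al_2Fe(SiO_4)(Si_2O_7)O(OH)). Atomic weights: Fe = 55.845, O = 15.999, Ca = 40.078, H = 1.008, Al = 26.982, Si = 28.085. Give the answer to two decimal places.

Molar mass of Ca_2Al_2Fe(SiO_4)(Si_2O_7)O(OH): 2*40.078 + 2*26.982 + 1*55.845 + 3*28.085 + 13*15.999 + 1*1.008 = 483.215 g/mol.
Mass of Ca per formula unit: 2 × 40.078 = 80.156 g.
Weight fraction Ca = 80.156 / 483.215 = 0.1659.

16.59 weight percent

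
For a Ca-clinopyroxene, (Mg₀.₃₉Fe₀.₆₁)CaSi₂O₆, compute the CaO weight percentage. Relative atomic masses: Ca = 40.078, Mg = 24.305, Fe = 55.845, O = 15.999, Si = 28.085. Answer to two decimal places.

Formula mass = 235.786 g/mol.
1 Ca → 1.0000 mol CaO per formula unit; M(CaO) = 56.077, so CaO mass = 56.077 g.
56.077/235.786 × 100 = 23.78 wt%.

23.78 wt%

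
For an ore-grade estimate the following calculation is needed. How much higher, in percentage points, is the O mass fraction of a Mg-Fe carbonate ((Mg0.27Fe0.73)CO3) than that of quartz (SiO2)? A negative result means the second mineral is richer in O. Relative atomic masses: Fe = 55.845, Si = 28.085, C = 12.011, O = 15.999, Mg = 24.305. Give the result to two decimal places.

-8.54 percentage points

O in (Mg0.27Fe0.73)CO3: molar mass 107.337 g/mol; 3×15.999 = 47.997 g → 44.72 wt%.
O in SiO2: molar mass 60.083 g/mol; 2×15.999 = 31.998 g → 53.26 wt%.
Difference = 44.72 − 53.26 = -8.54 percentage points.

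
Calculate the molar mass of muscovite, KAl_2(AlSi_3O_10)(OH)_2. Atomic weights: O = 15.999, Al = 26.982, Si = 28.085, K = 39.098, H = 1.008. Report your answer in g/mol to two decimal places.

398.30 g/mol

M = 1(39.098) + 3(26.982) + 3(28.085) + 12(15.999) + 2(1.008)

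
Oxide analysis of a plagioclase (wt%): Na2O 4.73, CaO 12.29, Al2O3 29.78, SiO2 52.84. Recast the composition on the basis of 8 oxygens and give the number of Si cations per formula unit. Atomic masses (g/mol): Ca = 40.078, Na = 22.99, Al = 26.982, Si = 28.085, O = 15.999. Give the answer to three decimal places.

2.401 Si apfu

Na2O: 4.73/61.979 = 0.07632 mol → 0.15264 mol Na, 0.07632 mol O.
CaO: 12.29/56.077 = 0.21916 mol → 0.21916 mol Ca, 0.21916 mol O.
Al2O3: 29.78/101.961 = 0.29207 mol → 0.58414 mol Al, 0.87621 mol O.
SiO2: 52.84/60.083 = 0.87945 mol → 0.87945 mol Si, 1.75890 mol O.
Total oxygen = 2.93059 mol. Normalization factor = 8/2.93059 = 2.72983.
Si per 8 O = 0.87945 × 2.72983 = 2.401.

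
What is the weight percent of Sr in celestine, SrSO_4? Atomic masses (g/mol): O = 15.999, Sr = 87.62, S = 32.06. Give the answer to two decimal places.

47.70 mass %

M(SrSO_4) = 183.676 g/mol.
Sr contributes 1 × 87.62 = 87.620 g per mole.
87.620/183.676 = 0.4770 → 47.70%.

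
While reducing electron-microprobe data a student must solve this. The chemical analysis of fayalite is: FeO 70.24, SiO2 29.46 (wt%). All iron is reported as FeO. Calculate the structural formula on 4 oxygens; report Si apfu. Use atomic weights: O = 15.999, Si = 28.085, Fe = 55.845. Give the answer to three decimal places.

70.24 wt% FeO ÷ 71.844 g/mol = 0.97767 mol, giving 0.97767 Fe and 0.97767 O.
29.46 wt% SiO2 ÷ 60.083 g/mol = 0.49032 mol, giving 0.49032 Si and 0.98064 O.
Oxygen sums to 1.95831; scaling by 4/1.95831 = 2.04258 puts the formula on 4 O.
Si: 0.49032 × 2.04258 = 1.002 atoms per formula unit.

1.002 Si apfu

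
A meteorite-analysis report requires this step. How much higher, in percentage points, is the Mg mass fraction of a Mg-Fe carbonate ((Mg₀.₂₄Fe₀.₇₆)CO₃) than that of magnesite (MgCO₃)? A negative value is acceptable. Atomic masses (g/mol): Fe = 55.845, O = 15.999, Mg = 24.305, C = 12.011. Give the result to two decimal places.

Mg in (Mg₀.₂₄Fe₀.₇₆)CO₃: molar mass 108.283 g/mol; 0.24×24.305 = 5.833 g → 5.39 wt%.
Mg in MgCO₃: molar mass 84.313 g/mol; 1×24.305 = 24.305 g → 28.83 wt%.
Difference = 5.39 − 28.83 = -23.44 percentage points.

-23.44 percentage points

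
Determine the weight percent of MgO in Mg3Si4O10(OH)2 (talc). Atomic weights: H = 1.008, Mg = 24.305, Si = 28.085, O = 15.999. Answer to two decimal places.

Formula mass = 379.259 g/mol.
3 Mg → 3.0000 mol MgO per formula unit; M(MgO) = 40.304, so MgO mass = 120.912 g.
120.912/379.259 × 100 = 31.88 wt%.

31.88 wt%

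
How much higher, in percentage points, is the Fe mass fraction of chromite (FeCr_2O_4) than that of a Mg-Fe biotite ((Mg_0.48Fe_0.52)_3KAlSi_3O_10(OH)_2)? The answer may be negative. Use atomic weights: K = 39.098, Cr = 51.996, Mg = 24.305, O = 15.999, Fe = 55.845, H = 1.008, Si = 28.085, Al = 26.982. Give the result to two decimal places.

Fe in FeCr_2O_4: molar mass 223.833 g/mol; 1×55.845 = 55.845 g → 24.95 wt%.
Fe in (Mg_0.48Fe_0.52)_3KAlSi_3O_10(OH)_2: molar mass 466.456 g/mol; 1.56×55.845 = 87.118 g → 18.68 wt%.
Difference = 24.95 − 18.68 = 6.27 percentage points.

6.27 percentage points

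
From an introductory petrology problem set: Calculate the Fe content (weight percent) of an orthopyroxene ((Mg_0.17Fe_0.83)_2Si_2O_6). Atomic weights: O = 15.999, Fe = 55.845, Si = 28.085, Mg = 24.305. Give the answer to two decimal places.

36.62 weight percent

Formula mass = 0.34*24.305 + 1.66*55.845 + 2*28.085 + 6*15.999 = 253.130 g/mol, of which 92.703 g is Fe.
So Fe makes up 92.703/253.130 = 0.3662 of the mass, i.e. 36.62%.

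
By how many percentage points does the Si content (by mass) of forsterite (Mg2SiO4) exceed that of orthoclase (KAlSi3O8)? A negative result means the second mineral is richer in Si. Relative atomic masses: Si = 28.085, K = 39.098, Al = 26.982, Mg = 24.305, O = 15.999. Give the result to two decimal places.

-10.31 percentage points

M(Mg2SiO4) = 140.691 g/mol, so wt% Si = 28.085/140.691 × 100 = 19.96%.
M(KAlSi3O8) = 278.327 g/mol, so wt% Si = 84.255/278.327 × 100 = 30.27%.
19.96 − 30.27 = -10.31 pp.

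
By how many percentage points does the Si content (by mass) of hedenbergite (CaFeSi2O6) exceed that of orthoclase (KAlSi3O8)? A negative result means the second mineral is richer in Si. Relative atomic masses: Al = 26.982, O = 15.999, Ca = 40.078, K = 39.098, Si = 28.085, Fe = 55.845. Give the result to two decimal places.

M(CaFeSi2O6) = 248.087 g/mol, so wt% Si = 56.170/248.087 × 100 = 22.64%.
M(KAlSi3O8) = 278.327 g/mol, so wt% Si = 84.255/278.327 × 100 = 30.27%.
22.64 − 30.27 = -7.63 pp.

-7.63 percentage points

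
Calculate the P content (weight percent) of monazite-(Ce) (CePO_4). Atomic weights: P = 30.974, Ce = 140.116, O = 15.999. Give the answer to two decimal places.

13.18 weight percent

Formula mass = 1·140.116 + 1·30.974 + 4·15.999 = 235.086 g/mol, of which 30.974 g is P.
So P makes up 30.974/235.086 = 0.1318 of the mass, i.e. 13.18%.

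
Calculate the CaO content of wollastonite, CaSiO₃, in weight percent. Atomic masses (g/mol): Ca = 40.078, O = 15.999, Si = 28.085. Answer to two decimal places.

48.28 wt%

M(CaSiO₃) = 116.160 g/mol; M(CaO) = 56.077 g/mol.
Moles CaO per formula unit = 1 Ca ÷ 1 = 1.0000.
CaO fraction = (1.0000 × 56.077) / 116.160 = 56.077/116.160 = 0.4828.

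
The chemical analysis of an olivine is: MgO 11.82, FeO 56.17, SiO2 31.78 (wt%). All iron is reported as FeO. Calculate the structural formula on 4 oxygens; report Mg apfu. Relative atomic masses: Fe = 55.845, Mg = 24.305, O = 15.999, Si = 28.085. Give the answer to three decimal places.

11.82 wt% MgO ÷ 40.304 g/mol = 0.29327 mol, giving 0.29327 Mg and 0.29327 O.
56.17 wt% FeO ÷ 71.844 g/mol = 0.78183 mol, giving 0.78183 Fe and 0.78183 O.
31.78 wt% SiO2 ÷ 60.083 g/mol = 0.52893 mol, giving 0.52893 Si and 1.05786 O.
Oxygen sums to 2.13296; scaling by 4/2.13296 = 1.87533 puts the formula on 4 O.
Mg: 0.29327 × 1.87533 = 0.550 atoms per formula unit.

0.550 Mg apfu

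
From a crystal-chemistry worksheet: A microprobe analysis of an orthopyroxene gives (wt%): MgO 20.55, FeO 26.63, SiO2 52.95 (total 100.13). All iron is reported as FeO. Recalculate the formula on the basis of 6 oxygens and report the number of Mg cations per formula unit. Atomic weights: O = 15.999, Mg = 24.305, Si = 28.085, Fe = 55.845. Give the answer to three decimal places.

20.55 wt% MgO ÷ 40.304 g/mol = 0.50987 mol, giving 0.50987 Mg and 0.50987 O.
26.63 wt% FeO ÷ 71.844 g/mol = 0.37066 mol, giving 0.37066 Fe and 0.37066 O.
52.95 wt% SiO2 ÷ 60.083 g/mol = 0.88128 mol, giving 0.88128 Si and 1.76256 O.
Oxygen sums to 2.64309; scaling by 6/2.64309 = 2.27007 puts the formula on 6 O.
Mg: 0.50987 × 2.27007 = 1.157 atoms per formula unit.

1.157 Mg apfu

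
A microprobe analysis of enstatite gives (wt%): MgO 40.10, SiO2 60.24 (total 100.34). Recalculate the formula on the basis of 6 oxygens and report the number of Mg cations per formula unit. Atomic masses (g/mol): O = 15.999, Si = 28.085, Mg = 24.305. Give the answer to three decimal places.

MgO: 40.10/40.304 = 0.99494 mol → 0.99494 mol Mg, 0.99494 mol O.
SiO2: 60.24/60.083 = 1.00261 mol → 1.00261 mol Si, 2.00522 mol O.
Total oxygen = 3.00016 mol. Normalization factor = 6/3.00016 = 1.99989.
Mg per 6 O = 0.99494 × 1.99989 = 1.990.

1.990 Mg apfu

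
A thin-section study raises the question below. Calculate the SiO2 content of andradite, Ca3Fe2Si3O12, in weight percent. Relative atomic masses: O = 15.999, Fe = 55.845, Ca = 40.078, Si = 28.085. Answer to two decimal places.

35.47 wt%

Formula mass = 508.167 g/mol.
3 Si → 3.0000 mol SiO2 per formula unit; M(SiO2) = 60.083, so SiO2 mass = 180.249 g.
180.249/508.167 × 100 = 35.47 wt%.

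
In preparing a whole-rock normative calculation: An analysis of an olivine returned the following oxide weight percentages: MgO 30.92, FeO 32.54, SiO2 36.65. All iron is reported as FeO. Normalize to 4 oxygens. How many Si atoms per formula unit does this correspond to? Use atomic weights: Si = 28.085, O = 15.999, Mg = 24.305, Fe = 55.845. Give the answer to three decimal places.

1.000 Si apfu

30.92 wt% MgO ÷ 40.304 g/mol = 0.76717 mol, giving 0.76717 Mg and 0.76717 O.
32.54 wt% FeO ÷ 71.844 g/mol = 0.45293 mol, giving 0.45293 Fe and 0.45293 O.
36.65 wt% SiO2 ÷ 60.083 g/mol = 0.60999 mol, giving 0.60999 Si and 1.21998 O.
Oxygen sums to 2.44008; scaling by 4/2.44008 = 1.63929 puts the formula on 4 O.
Si: 0.60999 × 1.63929 = 1.000 atoms per formula unit.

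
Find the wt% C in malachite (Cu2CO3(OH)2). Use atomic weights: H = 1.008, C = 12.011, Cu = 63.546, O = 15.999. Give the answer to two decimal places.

5.43 mass %

Molar mass of Cu2CO3(OH)2: 2×63.546 + 1×12.011 + 5×15.999 + 2×1.008 = 221.114 g/mol.
Mass of C per formula unit: 1 × 12.011 = 12.011 g.
Weight fraction C = 12.011 / 221.114 = 0.0543.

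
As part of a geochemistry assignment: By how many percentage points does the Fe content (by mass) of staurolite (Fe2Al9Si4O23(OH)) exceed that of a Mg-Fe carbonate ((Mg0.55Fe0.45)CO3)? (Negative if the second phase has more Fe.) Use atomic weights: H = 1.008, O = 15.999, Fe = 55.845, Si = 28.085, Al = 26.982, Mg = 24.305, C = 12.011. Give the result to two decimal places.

-12.40 percentage points

M(Fe2Al9Si4O23(OH)) = 851.852 g/mol, so wt% Fe = 111.690/851.852 × 100 = 13.11%.
M((Mg0.55Fe0.45)CO3) = 98.506 g/mol, so wt% Fe = 25.130/98.506 × 100 = 25.51%.
13.11 − 25.51 = -12.40 pp.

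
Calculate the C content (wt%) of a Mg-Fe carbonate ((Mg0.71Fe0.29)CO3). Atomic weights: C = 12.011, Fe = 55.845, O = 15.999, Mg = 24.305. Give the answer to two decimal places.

12.85 wt%

Formula mass = 0.71*24.305 + 0.29*55.845 + 1*12.011 + 3*15.999 = 93.460 g/mol, of which 12.011 g is C.
So C makes up 12.011/93.460 = 0.1285 of the mass, i.e. 12.85%.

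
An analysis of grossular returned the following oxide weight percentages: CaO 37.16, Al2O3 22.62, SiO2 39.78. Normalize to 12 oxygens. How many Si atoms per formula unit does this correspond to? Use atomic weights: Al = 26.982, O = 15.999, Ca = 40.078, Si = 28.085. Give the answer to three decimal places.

2.995 Si apfu

37.16 wt% CaO ÷ 56.077 g/mol = 0.66266 mol, giving 0.66266 Ca and 0.66266 O.
22.62 wt% Al2O3 ÷ 101.961 g/mol = 0.22185 mol, giving 0.44370 Al and 0.66555 O.
39.78 wt% SiO2 ÷ 60.083 g/mol = 0.66208 mol, giving 0.66208 Si and 1.32416 O.
Oxygen sums to 2.65237; scaling by 12/2.65237 = 4.52426 puts the formula on 12 O.
Si: 0.66208 × 4.52426 = 2.995 atoms per formula unit.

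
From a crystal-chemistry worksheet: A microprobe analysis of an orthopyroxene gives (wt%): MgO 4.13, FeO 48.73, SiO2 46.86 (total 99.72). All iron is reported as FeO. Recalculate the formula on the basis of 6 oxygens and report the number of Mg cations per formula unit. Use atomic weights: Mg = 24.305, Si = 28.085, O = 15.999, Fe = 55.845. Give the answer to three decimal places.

0.263 Mg apfu

4.13 wt% MgO ÷ 40.304 g/mol = 0.10247 mol, giving 0.10247 Mg and 0.10247 O.
48.73 wt% FeO ÷ 71.844 g/mol = 0.67828 mol, giving 0.67828 Fe and 0.67828 O.
46.86 wt% SiO2 ÷ 60.083 g/mol = 0.77992 mol, giving 0.77992 Si and 1.55984 O.
Oxygen sums to 2.34059; scaling by 6/2.34059 = 2.56346 puts the formula on 6 O.
Mg: 0.10247 × 2.56346 = 0.263 atoms per formula unit.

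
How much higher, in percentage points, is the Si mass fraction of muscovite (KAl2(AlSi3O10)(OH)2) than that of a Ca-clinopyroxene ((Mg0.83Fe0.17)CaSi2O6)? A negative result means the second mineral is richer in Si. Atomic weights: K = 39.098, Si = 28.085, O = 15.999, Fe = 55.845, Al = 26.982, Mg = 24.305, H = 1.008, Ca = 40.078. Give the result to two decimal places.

-4.16 percentage points

M(KAl2(AlSi3O10)(OH)2) = 398.303 g/mol, so wt% Si = 84.255/398.303 × 100 = 21.15%.
M((Mg0.83Fe0.17)CaSi2O6) = 221.909 g/mol, so wt% Si = 56.170/221.909 × 100 = 25.31%.
21.15 − 25.31 = -4.16 pp.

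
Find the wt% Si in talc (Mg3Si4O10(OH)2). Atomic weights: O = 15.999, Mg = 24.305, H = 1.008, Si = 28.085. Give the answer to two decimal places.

Molar mass of Mg3Si4O10(OH)2: 3·24.305 + 4·28.085 + 12·15.999 + 2·1.008 = 379.259 g/mol.
Mass of Si per formula unit: 4 × 28.085 = 112.340 g.
Weight fraction Si = 112.340 / 379.259 = 0.2962.

29.62 wt%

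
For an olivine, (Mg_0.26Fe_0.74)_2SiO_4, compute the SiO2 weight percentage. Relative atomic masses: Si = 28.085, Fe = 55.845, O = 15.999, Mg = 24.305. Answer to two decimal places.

32.07 wt%

M((Mg_0.26Fe_0.74)_2SiO_4) = 187.370 g/mol; M(SiO2) = 60.083 g/mol.
Moles SiO2 per formula unit = 1 Si ÷ 1 = 1.0000.
SiO2 fraction = (1.0000 × 60.083) / 187.370 = 60.083/187.370 = 0.3207.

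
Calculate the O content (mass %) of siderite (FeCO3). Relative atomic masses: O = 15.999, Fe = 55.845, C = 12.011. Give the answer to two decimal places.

Formula mass = 1*55.845 + 1*12.011 + 3*15.999 = 115.853 g/mol, of which 47.997 g is O.
So O makes up 47.997/115.853 = 0.4143 of the mass, i.e. 41.43%.

41.43 mass %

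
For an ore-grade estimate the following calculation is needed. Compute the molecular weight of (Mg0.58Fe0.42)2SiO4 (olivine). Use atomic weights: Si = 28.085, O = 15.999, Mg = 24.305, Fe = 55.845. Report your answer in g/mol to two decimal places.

167.18 g/mol

M = 1.16·24.305 + 0.84·55.845 + 1·28.085 + 4·15.999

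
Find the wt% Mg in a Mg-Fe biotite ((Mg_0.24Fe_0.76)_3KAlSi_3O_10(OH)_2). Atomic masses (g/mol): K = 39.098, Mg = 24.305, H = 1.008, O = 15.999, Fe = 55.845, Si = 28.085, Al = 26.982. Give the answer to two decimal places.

3.58 wt%

Formula mass = 0.72×24.305 + 2.28×55.845 + 1×39.098 + 1×26.982 + 3×28.085 + 12×15.999 + 2×1.008 = 489.165 g/mol, of which 17.500 g is Mg.
So Mg makes up 17.500/489.165 = 0.0358 of the mass, i.e. 3.58%.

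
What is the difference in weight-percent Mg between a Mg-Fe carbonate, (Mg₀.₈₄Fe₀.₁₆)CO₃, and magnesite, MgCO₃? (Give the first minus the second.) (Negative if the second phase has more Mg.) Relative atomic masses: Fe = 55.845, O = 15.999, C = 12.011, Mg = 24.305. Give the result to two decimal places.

First mineral: 20.416 g Mg in 89.359 g formula = 22.85 wt% Mg.
Second mineral: 24.305 g Mg in 84.313 g formula = 28.83 wt% Mg.
22.85% − 28.83% gives a difference of -5.98 percentage points.

-5.98 percentage points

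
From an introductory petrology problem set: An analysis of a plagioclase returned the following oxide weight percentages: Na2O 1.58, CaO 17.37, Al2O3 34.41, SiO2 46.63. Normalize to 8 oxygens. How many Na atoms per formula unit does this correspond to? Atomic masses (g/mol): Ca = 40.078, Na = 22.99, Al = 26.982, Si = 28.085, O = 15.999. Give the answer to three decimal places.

Na2O: 1.58/61.979 = 0.02549 mol → 0.05098 mol Na, 0.02549 mol O.
CaO: 17.37/56.077 = 0.30975 mol → 0.30975 mol Ca, 0.30975 mol O.
Al2O3: 34.41/101.961 = 0.33748 mol → 0.67496 mol Al, 1.01244 mol O.
SiO2: 46.63/60.083 = 0.77609 mol → 0.77609 mol Si, 1.55218 mol O.
Total oxygen = 2.89986 mol. Normalization factor = 8/2.89986 = 2.75875.
Na per 8 O = 0.05098 × 2.75875 = 0.141.

0.141 Na apfu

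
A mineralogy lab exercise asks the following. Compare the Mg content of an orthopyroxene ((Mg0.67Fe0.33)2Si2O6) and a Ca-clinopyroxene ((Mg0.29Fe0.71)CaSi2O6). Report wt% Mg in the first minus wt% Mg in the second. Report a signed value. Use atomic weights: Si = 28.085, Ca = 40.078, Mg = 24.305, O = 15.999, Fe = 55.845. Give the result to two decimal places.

M((Mg0.67Fe0.33)2Si2O6) = 221.590 g/mol, so wt% Mg = 32.569/221.590 × 100 = 14.70%.
M((Mg0.29Fe0.71)CaSi2O6) = 238.940 g/mol, so wt% Mg = 7.048/238.940 × 100 = 2.95%.
14.70 − 2.95 = 11.75 pp.

11.75 percentage points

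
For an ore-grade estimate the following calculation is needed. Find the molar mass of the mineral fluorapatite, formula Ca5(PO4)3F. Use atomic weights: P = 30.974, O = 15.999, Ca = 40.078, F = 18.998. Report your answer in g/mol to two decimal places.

504.30 g/mol

Ca: 5 × 40.078 = 200.3900
P: 3 × 30.974 = 92.9220
O: 12 × 15.999 = 191.9880
F: 1 × 18.998 = 18.9980
Summing the contributions gives the formula mass.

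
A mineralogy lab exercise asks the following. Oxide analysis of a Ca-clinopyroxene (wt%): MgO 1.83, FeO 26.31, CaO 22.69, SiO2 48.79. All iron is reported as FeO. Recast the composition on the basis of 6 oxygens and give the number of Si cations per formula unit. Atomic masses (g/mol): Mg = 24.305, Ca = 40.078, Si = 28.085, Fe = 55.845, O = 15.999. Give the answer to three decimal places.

MgO: 1.83/40.304 = 0.04540 mol → 0.04540 mol Mg, 0.04540 mol O.
FeO: 26.31/71.844 = 0.36621 mol → 0.36621 mol Fe, 0.36621 mol O.
CaO: 22.69/56.077 = 0.40462 mol → 0.40462 mol Ca, 0.40462 mol O.
SiO2: 48.79/60.083 = 0.81204 mol → 0.81204 mol Si, 1.62408 mol O.
Total oxygen = 2.44031 mol. Normalization factor = 6/2.44031 = 2.45870.
Si per 6 O = 0.81204 × 2.45870 = 1.997.

1.997 Si apfu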